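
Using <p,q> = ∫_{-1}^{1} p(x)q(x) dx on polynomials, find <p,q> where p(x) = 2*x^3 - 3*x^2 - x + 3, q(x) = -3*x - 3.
<p,q> = -62/5

Expand the product: p(x)·q(x) = -6*x^4 + 3*x^3 + 12*x^2 - 6*x - 9.
∫_{-1}^{1} of each monomial x^k gives [2/(k+1) if k even, 0 if k odd]. Integrating term-by-term (or equivalently evaluating the antiderivative F(x) = -6*x^5/5 + 3*x^4/4 + 4*x^3 - 3*x^2 - 9*x at the endpoints):
  F(1) − F(−1) = -169/20 − (79/20) = -62/5.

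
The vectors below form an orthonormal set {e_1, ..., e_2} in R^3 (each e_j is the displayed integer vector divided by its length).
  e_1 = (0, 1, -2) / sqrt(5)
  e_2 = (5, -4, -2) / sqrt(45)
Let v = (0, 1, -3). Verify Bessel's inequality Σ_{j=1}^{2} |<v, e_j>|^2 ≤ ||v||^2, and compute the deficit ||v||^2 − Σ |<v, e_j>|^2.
Σ |<v, e_j>|^2 = 89/9; ||v||^2 = 10; deficit = 1/9

Write each e_j = u_j / sqrt(<u_j, u_j>) where u_j is the displayed integer vector. Then <v, e_j> = <v, u_j> / sqrt(<u_j, u_j>), so |<v, e_j>|^2 = <v, u_j>^2 / <u_j, u_j>.
Coefficients: <v, e_1> = 7/sqrt(5), <v, e_2> = 2/sqrt(45).
Square and sum: Σ |<v, e_j>|^2 = 89/9.
Compute ||v||^2 = v·v = 10.
Deficit = 10 − 89/9 = 1/9 ≥ 0, confirming Bessel's inequality. (The deficit equals ||v − Σ <v,e_j> e_j||^2, the squared distance from v to span{e_j}.)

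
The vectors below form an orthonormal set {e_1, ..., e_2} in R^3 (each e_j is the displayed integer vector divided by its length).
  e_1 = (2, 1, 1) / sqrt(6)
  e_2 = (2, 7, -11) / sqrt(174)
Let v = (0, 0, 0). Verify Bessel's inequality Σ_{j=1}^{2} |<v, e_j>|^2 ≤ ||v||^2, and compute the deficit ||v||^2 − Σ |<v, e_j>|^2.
Σ |<v, e_j>|^2 = 0; ||v||^2 = 0; deficit = 0

Write each e_j = u_j / sqrt(<u_j, u_j>) where u_j is the displayed integer vector. Then <v, e_j> = <v, u_j> / sqrt(<u_j, u_j>), so |<v, e_j>|^2 = <v, u_j>^2 / <u_j, u_j>.
Coefficients: <v, e_1> = 0/sqrt(6), <v, e_2> = 0/sqrt(174).
Square and sum: Σ |<v, e_j>|^2 = 0.
Compute ||v||^2 = v·v = 0.
Deficit = 0 − 0 = 0 ≥ 0, confirming Bessel's inequality. (The deficit equals ||v − Σ <v,e_j> e_j||^2, the squared distance from v to span{e_j}.)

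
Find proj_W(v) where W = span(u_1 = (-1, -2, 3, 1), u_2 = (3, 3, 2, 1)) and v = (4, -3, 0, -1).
proj_W(v) = (69/341, 42/341, 145/341, 59/341)

Set up U = [u_1 | ... | u_2] ∈ R^(4×2). The projector onto W = col(U) is P = U (U^T U)^(-1) U^T.
Compute U^T U =
  [15, -2]
  [-2, 23],
and U^T v = (1, 2).
Solve U^T U · c = U^T v for the coefficients: c = (27/341, 32/341). The projection is proj_W(v) = U c.
Check: (v - proj_W(v)) · u_1 = 0  (should be 0).
Check: (v - proj_W(v)) · u_2 = 0  (should be 0).
Result: proj_W(v) = (69/341, 42/341, 145/341, 59/341).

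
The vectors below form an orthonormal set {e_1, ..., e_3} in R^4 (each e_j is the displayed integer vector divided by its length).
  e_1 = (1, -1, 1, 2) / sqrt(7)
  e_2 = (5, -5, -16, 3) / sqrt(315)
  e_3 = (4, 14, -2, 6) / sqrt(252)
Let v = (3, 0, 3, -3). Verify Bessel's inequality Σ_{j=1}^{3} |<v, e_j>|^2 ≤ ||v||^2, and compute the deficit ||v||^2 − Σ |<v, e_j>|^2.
Σ |<v, e_j>|^2 = 216/35; ||v||^2 = 27; deficit = 729/35

Write each e_j = u_j / sqrt(<u_j, u_j>) where u_j is the displayed integer vector. Then <v, e_j> = <v, u_j> / sqrt(<u_j, u_j>), so |<v, e_j>|^2 = <v, u_j>^2 / <u_j, u_j>.
Coefficients: <v, e_1> = 0/sqrt(7), <v, e_2> = -42/sqrt(315), <v, e_3> = -12/sqrt(252).
Square and sum: Σ |<v, e_j>|^2 = 216/35.
Compute ||v||^2 = v·v = 27.
Deficit = 27 − 216/35 = 729/35 ≥ 0, confirming Bessel's inequality. (The deficit equals ||v − Σ <v,e_j> e_j||^2, the squared distance from v to span{e_j}.)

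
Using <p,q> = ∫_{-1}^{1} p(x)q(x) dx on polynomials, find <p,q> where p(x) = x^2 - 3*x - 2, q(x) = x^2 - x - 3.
<p,q> = 166/15

Expand the product: p(x)·q(x) = x^4 - 4*x^3 - 2*x^2 + 11*x + 6.
∫_{-1}^{1} of each monomial x^k gives [2/(k+1) if k even, 0 if k odd]. Integrating term-by-term (or equivalently evaluating the antiderivative F(x) = x^5/5 - x^4 - 2*x^3/3 + 11*x^2/2 + 6*x at the endpoints):
  F(1) − F(−1) = 301/30 − (-31/30) = 166/15.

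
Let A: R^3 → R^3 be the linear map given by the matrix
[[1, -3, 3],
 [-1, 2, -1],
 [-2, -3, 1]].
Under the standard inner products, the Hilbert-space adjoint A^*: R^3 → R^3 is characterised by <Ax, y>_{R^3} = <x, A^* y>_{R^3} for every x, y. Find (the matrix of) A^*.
A^* = A^T =
[[1, -1, -2],
 [-3, 2, -3],
 [3, -1, 1]]

For real matrices with standard dot products, the defining identity <Ax, y> = <x, A^* y> gives (Ax)^T y = x^T (A^*) y, i.e. x^T A^T y = x^T (A^*) y. Since this holds for all x, y, we must have A^* = A^T. Therefore
A^* =
[[1, -1, -2],
 [-3, 2, -3],
 [3, -1, 1]].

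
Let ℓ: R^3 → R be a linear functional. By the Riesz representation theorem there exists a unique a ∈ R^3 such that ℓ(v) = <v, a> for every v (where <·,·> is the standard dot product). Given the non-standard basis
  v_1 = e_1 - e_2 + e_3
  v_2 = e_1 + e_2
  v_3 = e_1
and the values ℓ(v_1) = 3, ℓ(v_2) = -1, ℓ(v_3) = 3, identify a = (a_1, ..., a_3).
a = (3, -4, -4)

Write a = (a_1, ..., a_3) in the standard basis. For each basis vector v_i, ℓ(v_i) = <v_i, a> is a linear equation in the a_j's. Collect the n equations into a matrix system V a = ℓ, where row i of V is v_i (expressed in the standard basis). Since V is invertible (lower-triangular with 1s on the diagonal, up to permutation), solve by back-substitution:
  V =
[[1, -1, 1],
 [1, 1, 0],
 [1, 0, 0]]
  V a = (3, -1, 3)
Solving gives a = (3, -4, -4).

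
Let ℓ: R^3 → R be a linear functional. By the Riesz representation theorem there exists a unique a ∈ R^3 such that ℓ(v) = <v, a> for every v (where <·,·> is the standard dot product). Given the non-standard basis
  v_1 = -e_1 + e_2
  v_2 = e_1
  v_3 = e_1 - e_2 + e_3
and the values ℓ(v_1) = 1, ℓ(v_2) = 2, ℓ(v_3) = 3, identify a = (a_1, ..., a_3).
a = (2, 3, 4)

Write a = (a_1, ..., a_3) in the standard basis. For each basis vector v_i, ℓ(v_i) = <v_i, a> is a linear equation in the a_j's. Collect the n equations into a matrix system V a = ℓ, where row i of V is v_i (expressed in the standard basis). Since V is invertible (lower-triangular with 1s on the diagonal, up to permutation), solve by back-substitution:
  V =
[[-1, 1, 0],
 [1, 0, 0],
 [1, -1, 1]]
  V a = (1, 2, 3)
Solving gives a = (2, 3, 4).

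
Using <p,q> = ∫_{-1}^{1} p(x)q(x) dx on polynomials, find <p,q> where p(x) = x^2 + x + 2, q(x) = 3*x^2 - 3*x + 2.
<p,q> = 188/15

Expand the product: p(x)·q(x) = 3*x^4 + 5*x^2 - 4*x + 4.
∫_{-1}^{1} of each monomial x^k gives [2/(k+1) if k even, 0 if k odd]. Integrating term-by-term (or equivalently evaluating the antiderivative F(x) = 3*x^5/5 + 5*x^3/3 - 2*x^2 + 4*x at the endpoints):
  F(1) − F(−1) = 64/15 − (-124/15) = 188/15.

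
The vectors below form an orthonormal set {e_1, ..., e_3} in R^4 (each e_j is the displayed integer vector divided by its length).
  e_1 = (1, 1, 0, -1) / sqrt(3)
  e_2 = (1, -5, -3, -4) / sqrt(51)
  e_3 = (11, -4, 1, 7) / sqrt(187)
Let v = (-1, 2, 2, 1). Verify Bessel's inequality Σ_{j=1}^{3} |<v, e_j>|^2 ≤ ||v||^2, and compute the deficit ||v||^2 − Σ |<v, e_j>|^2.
Σ |<v, e_j>|^2 = 101/11; ||v||^2 = 10; deficit = 9/11

Write each e_j = u_j / sqrt(<u_j, u_j>) where u_j is the displayed integer vector. Then <v, e_j> = <v, u_j> / sqrt(<u_j, u_j>), so |<v, e_j>|^2 = <v, u_j>^2 / <u_j, u_j>.
Coefficients: <v, e_1> = 0/sqrt(3), <v, e_2> = -21/sqrt(51), <v, e_3> = -10/sqrt(187).
Square and sum: Σ |<v, e_j>|^2 = 101/11.
Compute ||v||^2 = v·v = 10.
Deficit = 10 − 101/11 = 9/11 ≥ 0, confirming Bessel's inequality. (The deficit equals ||v − Σ <v,e_j> e_j||^2, the squared distance from v to span{e_j}.)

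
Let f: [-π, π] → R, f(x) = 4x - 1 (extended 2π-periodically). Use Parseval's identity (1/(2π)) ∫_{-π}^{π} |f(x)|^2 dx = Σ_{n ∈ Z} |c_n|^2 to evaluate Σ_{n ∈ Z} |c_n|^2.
Σ |c_n|^2 = 16π^2/3 + 1

Expand and integrate term by term over [-π, π]:
  ∫ (4x)^2 dx = 16·(2π^3/3); ∫ 2·4·(-1)·x dx = 0 (odd integrand); ∫ (-1)^2 dx = 1·2π.
So (1/(2π)) ∫_{-π}^{π} (4x - 1)^2 dx = 16π^2/3 + 1 = 16π^2/3 + 1.
Parseval ⇒ Σ |c_n|^2 = 16π^2/3 + 1.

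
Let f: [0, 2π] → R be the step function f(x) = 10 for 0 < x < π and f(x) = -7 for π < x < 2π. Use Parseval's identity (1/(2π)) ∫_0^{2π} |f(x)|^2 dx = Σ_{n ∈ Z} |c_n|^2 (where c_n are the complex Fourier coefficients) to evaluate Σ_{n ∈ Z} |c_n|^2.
Σ |c_n|^2 = 149/2

Parseval equates the L^2 energy of f (normalised by 1/(2π)) with the ℓ^2 sum of its Fourier coefficients: (1/(2π)) ∫_0^{2π} |f|^2 = Σ |c_n|^2.
Compute the left side: (1/(2π)) [∫_0^π 10^2 dx + ∫_π^{2π} (-7)^2 dx] = (1/(2π)) · (100π + 49π) = (100 + 49)/2 = 149/2.
So Σ_{n ∈ Z} |c_n|^2 = 149/2.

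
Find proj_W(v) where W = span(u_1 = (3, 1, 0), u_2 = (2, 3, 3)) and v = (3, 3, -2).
proj_W(v) = (513/139, 129/139, -54/139)

Set up U = [u_1 | ... | u_2] ∈ R^(3×2). The projector onto W = col(U) is P = U (U^T U)^(-1) U^T.
Compute U^T U =
  [10, 9]
  [9, 22],
and U^T v = (12, 9).
Solve U^T U · c = U^T v for the coefficients: c = (183/139, -18/139). The projection is proj_W(v) = U c.
Check: (v - proj_W(v)) · u_1 = 0  (should be 0).
Check: (v - proj_W(v)) · u_2 = 0  (should be 0).
Result: proj_W(v) = (513/139, 129/139, -54/139).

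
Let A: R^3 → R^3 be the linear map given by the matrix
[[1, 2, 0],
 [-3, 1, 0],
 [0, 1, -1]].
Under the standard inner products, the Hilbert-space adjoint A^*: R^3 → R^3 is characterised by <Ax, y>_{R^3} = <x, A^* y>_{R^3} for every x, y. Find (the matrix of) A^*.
A^* = A^T =
[[1, -3, 0],
 [2, 1, 1],
 [0, 0, -1]]

For real matrices with standard dot products, the defining identity <Ax, y> = <x, A^* y> gives (Ax)^T y = x^T (A^*) y, i.e. x^T A^T y = x^T (A^*) y. Since this holds for all x, y, we must have A^* = A^T. Therefore
A^* =
[[1, -3, 0],
 [2, 1, 1],
 [0, 0, -1]].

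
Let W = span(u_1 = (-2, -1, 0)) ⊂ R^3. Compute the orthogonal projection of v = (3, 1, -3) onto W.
proj_W(v) = (14/5, 7/5, 0)

Set up U = [u_1 | ... | u_1] ∈ R^(3×1). The projector onto W = col(U) is P = U (U^T U)^(-1) U^T.
Compute U^T U =
  [5],
and U^T v = (-7).
Solve U^T U · c = U^T v for the coefficients: c = (-7/5). The projection is proj_W(v) = U c.
Check: (v - proj_W(v)) · u_1 = 0  (should be 0).
Result: proj_W(v) = (14/5, 7/5, 0).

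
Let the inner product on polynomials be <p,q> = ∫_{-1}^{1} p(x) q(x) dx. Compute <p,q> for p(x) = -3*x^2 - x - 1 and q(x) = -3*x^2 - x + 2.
<p,q> = -26/15

Expand the product: p(x)·q(x) = 9*x^4 + 6*x^3 - 2*x^2 - x - 2.
∫_{-1}^{1} of each monomial x^k gives [2/(k+1) if k even, 0 if k odd]. Integrating term-by-term (or equivalently evaluating the antiderivative F(x) = 9*x^5/5 + 3*x^4/2 - 2*x^3/3 - x^2/2 - 2*x at the endpoints):
  F(1) − F(−1) = 2/15 − (28/15) = -26/15.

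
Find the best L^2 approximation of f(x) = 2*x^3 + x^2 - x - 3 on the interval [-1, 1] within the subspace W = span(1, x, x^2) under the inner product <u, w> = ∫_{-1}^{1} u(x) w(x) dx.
g(x) = x^2 + x/5 - 3

The best approximation g ∈ W is the orthogonal projection of f onto W. Writing g = a_0 + a_1 x + a_2 x^2, the coefficients solve the normal equations G · a = b where
  G_{ij} = <φ_i, φ_j> and b_i = <f, φ_i>, with φ_0 = 1, φ_1 = x, φ_2 = x^2.
G =
  [2, 0, 2/3]
  [0, 2/3, 0]
  [2/3, 0, 2/5],
b = (-16/3, 2/15, -8/5).
Solving gives a_0 = -3, a_1 = 1/5, a_2 = 1, so
  g(x) = x^2 + x/5 - 3.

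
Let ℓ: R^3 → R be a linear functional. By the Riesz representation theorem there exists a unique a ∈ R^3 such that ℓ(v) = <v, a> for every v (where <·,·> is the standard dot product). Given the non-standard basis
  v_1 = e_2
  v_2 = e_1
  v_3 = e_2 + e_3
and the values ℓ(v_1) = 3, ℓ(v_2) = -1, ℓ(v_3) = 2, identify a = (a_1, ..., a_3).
a = (-1, 3, -1)

Write a = (a_1, ..., a_3) in the standard basis. For each basis vector v_i, ℓ(v_i) = <v_i, a> is a linear equation in the a_j's. Collect the n equations into a matrix system V a = ℓ, where row i of V is v_i (expressed in the standard basis). Since V is invertible (lower-triangular with 1s on the diagonal, up to permutation), solve by back-substitution:
  V =
[[0, 1, 0],
 [1, 0, 0],
 [0, 1, 1]]
  V a = (3, -1, 2)
Solving gives a = (-1, 3, -1).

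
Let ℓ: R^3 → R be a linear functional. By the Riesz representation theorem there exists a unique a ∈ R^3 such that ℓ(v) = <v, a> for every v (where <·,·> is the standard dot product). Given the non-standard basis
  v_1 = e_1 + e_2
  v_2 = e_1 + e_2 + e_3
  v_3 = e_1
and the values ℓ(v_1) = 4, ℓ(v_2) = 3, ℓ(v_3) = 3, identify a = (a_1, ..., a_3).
a = (3, 1, -1)

Write a = (a_1, ..., a_3) in the standard basis. For each basis vector v_i, ℓ(v_i) = <v_i, a> is a linear equation in the a_j's. Collect the n equations into a matrix system V a = ℓ, where row i of V is v_i (expressed in the standard basis). Since V is invertible (lower-triangular with 1s on the diagonal, up to permutation), solve by back-substitution:
  V =
[[1, 1, 0],
 [1, 1, 1],
 [1, 0, 0]]
  V a = (4, 3, 3)
Solving gives a = (3, 1, -1).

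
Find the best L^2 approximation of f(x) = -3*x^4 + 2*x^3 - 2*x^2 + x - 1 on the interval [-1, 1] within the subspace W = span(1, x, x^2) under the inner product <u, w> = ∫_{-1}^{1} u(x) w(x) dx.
g(x) = -32*x^2/7 + 11*x/5 - 26/35

The best approximation g ∈ W is the orthogonal projection of f onto W. Writing g = a_0 + a_1 x + a_2 x^2, the coefficients solve the normal equations G · a = b where
  G_{ij} = <φ_i, φ_j> and b_i = <f, φ_i>, with φ_0 = 1, φ_1 = x, φ_2 = x^2.
G =
  [2, 0, 2/3]
  [0, 2/3, 0]
  [2/3, 0, 2/5],
b = (-68/15, 22/15, -244/105).
Solving gives a_0 = -26/35, a_1 = 11/5, a_2 = -32/7, so
  g(x) = -32*x^2/7 + 11*x/5 - 26/35.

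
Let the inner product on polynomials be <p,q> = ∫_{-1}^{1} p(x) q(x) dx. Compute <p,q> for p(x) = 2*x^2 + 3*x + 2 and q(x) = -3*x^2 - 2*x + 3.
<p,q> = 28/5

Expand the product: p(x)·q(x) = -6*x^4 - 13*x^3 - 6*x^2 + 5*x + 6.
∫_{-1}^{1} of each monomial x^k gives [2/(k+1) if k even, 0 if k odd]. Integrating term-by-term (or equivalently evaluating the antiderivative F(x) = -6*x^5/5 - 13*x^4/4 - 2*x^3 + 5*x^2/2 + 6*x at the endpoints):
  F(1) − F(−1) = 41/20 − (-71/20) = 28/5.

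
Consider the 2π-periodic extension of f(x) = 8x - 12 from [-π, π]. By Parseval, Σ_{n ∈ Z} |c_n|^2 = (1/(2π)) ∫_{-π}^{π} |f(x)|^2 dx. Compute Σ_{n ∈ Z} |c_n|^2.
Σ |c_n|^2 = 64π^2/3 + 144

Expand and integrate term by term over [-π, π]:
  ∫ (8x)^2 dx = 64·(2π^3/3); ∫ 2·8·(-12)·x dx = 0 (odd integrand); ∫ (-12)^2 dx = 144·2π.
So (1/(2π)) ∫_{-π}^{π} (8x - 12)^2 dx = 64π^2/3 + 144 = 64π^2/3 + 144.
Parseval ⇒ Σ |c_n|^2 = 64π^2/3 + 144.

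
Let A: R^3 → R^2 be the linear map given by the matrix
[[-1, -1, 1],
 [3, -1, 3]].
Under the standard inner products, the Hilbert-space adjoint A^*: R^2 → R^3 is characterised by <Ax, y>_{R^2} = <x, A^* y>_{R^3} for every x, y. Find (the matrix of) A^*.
A^* = A^T =
[[-1, 3],
 [-1, -1],
 [1, 3]]

For real matrices with standard dot products, the defining identity <Ax, y> = <x, A^* y> gives (Ax)^T y = x^T (A^*) y, i.e. x^T A^T y = x^T (A^*) y. Since this holds for all x, y, we must have A^* = A^T. Therefore
A^* =
[[-1, 3],
 [-1, -1],
 [1, 3]].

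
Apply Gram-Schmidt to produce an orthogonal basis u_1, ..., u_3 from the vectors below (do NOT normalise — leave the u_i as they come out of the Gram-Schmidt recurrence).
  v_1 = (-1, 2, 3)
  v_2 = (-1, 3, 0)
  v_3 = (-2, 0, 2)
Orthogonal basis:
  u_1 = (-1, 2, 3)
  u_2 = (-1/2, 2, -3/2)
  u_3 = (-144/91, -48/91, -16/91)

Apply the Gram-Schmidt recurrence
  u_1 = v_1
  u_i = v_i − Σ_{j<i} ((v_i · u_j) / (u_j · u_j)) · u_j.

Step by step this gives:
  u_1 = (-1, 2, 3)
  u_2 = (-1/2, 2, -3/2)
  u_3 = (-144/91, -48/91, -16/91)

Orthogonality check:
  u_2 · u_1 = 0 (should be 0)
  u_3 · u_1 = 0 (should be 0)
  u_3 · u_2 = 0 (should be 0)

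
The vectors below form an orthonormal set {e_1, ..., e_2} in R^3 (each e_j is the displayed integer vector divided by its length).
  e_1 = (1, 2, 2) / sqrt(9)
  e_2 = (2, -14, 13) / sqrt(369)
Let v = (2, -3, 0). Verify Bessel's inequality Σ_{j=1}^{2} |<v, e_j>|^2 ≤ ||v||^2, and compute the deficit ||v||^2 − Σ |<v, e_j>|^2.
Σ |<v, e_j>|^2 = 308/41; ||v||^2 = 13; deficit = 225/41

Write each e_j = u_j / sqrt(<u_j, u_j>) where u_j is the displayed integer vector. Then <v, e_j> = <v, u_j> / sqrt(<u_j, u_j>), so |<v, e_j>|^2 = <v, u_j>^2 / <u_j, u_j>.
Coefficients: <v, e_1> = -4/sqrt(9), <v, e_2> = 46/sqrt(369).
Square and sum: Σ |<v, e_j>|^2 = 308/41.
Compute ||v||^2 = v·v = 13.
Deficit = 13 − 308/41 = 225/41 ≥ 0, confirming Bessel's inequality. (The deficit equals ||v − Σ <v,e_j> e_j||^2, the squared distance from v to span{e_j}.)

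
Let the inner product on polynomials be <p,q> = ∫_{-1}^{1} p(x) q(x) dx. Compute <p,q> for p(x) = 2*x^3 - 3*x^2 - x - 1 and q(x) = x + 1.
<p,q> = -58/15

Expand the product: p(x)·q(x) = 2*x^4 - x^3 - 4*x^2 - 2*x - 1.
∫_{-1}^{1} of each monomial x^k gives [2/(k+1) if k even, 0 if k odd]. Integrating term-by-term (or equivalently evaluating the antiderivative F(x) = 2*x^5/5 - x^4/4 - 4*x^3/3 - x^2 - x at the endpoints):
  F(1) − F(−1) = -191/60 − (41/60) = -58/15.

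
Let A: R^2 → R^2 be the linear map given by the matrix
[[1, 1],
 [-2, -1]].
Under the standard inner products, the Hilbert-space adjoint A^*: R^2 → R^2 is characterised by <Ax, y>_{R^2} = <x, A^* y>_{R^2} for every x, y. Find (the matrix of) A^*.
A^* = A^T =
[[1, -2],
 [1, -1]]

For real matrices with standard dot products, the defining identity <Ax, y> = <x, A^* y> gives (Ax)^T y = x^T (A^*) y, i.e. x^T A^T y = x^T (A^*) y. Since this holds for all x, y, we must have A^* = A^T. Therefore
A^* =
[[1, -2],
 [1, -1]].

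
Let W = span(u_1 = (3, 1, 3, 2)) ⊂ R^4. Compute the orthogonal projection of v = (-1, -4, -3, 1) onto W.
proj_W(v) = (-42/23, -14/23, -42/23, -28/23)

Set up U = [u_1 | ... | u_1] ∈ R^(4×1). The projector onto W = col(U) is P = U (U^T U)^(-1) U^T.
Compute U^T U =
  [23],
and U^T v = (-14).
Solve U^T U · c = U^T v for the coefficients: c = (-14/23). The projection is proj_W(v) = U c.
Check: (v - proj_W(v)) · u_1 = 0  (should be 0).
Result: proj_W(v) = (-42/23, -14/23, -42/23, -28/23).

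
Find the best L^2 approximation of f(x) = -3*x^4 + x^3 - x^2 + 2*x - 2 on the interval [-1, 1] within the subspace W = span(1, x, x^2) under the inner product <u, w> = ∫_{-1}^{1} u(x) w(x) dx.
g(x) = -25*x^2/7 + 13*x/5 - 61/35

The best approximation g ∈ W is the orthogonal projection of f onto W. Writing g = a_0 + a_1 x + a_2 x^2, the coefficients solve the normal equations G · a = b where
  G_{ij} = <φ_i, φ_j> and b_i = <f, φ_i>, with φ_0 = 1, φ_1 = x, φ_2 = x^2.
G =
  [2, 0, 2/3]
  [0, 2/3, 0]
  [2/3, 0, 2/5],
b = (-88/15, 26/15, -272/105).
Solving gives a_0 = -61/35, a_1 = 13/5, a_2 = -25/7, so
  g(x) = -25*x^2/7 + 13*x/5 - 61/35.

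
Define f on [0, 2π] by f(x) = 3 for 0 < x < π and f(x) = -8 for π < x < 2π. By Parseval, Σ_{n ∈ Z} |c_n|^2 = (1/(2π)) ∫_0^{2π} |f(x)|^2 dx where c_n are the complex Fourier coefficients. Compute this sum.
Σ |c_n|^2 = 73/2

Parseval equates the L^2 energy of f (normalised by 1/(2π)) with the ℓ^2 sum of its Fourier coefficients: (1/(2π)) ∫_0^{2π} |f|^2 = Σ |c_n|^2.
Compute the left side: (1/(2π)) [∫_0^π 3^2 dx + ∫_π^{2π} (-8)^2 dx] = (1/(2π)) · (9π + 64π) = (9 + 64)/2 = 73/2.
So Σ_{n ∈ Z} |c_n|^2 = 73/2.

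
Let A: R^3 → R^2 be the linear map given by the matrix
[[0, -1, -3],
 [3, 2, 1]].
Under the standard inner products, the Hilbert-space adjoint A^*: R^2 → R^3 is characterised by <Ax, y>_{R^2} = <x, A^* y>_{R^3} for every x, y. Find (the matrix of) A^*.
A^* = A^T =
[[0, 3],
 [-1, 2],
 [-3, 1]]

For real matrices with standard dot products, the defining identity <Ax, y> = <x, A^* y> gives (Ax)^T y = x^T (A^*) y, i.e. x^T A^T y = x^T (A^*) y. Since this holds for all x, y, we must have A^* = A^T. Therefore
A^* =
[[0, 3],
 [-1, 2],
 [-3, 1]].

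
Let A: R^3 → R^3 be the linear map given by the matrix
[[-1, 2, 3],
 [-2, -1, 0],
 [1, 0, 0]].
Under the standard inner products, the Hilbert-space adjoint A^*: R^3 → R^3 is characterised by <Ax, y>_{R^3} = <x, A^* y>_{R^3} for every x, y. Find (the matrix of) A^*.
A^* = A^T =
[[-1, -2, 1],
 [2, -1, 0],
 [3, 0, 0]]

For real matrices with standard dot products, the defining identity <Ax, y> = <x, A^* y> gives (Ax)^T y = x^T (A^*) y, i.e. x^T A^T y = x^T (A^*) y. Since this holds for all x, y, we must have A^* = A^T. Therefore
A^* =
[[-1, -2, 1],
 [2, -1, 0],
 [3, 0, 0]].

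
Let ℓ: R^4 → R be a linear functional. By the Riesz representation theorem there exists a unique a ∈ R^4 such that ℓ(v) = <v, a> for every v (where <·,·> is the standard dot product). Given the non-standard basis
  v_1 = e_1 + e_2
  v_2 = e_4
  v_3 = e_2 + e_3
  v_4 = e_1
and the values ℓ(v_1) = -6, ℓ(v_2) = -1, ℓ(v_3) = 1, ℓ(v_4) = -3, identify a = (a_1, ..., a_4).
a = (-3, -3, 4, -1)

Write a = (a_1, ..., a_4) in the standard basis. For each basis vector v_i, ℓ(v_i) = <v_i, a> is a linear equation in the a_j's. Collect the n equations into a matrix system V a = ℓ, where row i of V is v_i (expressed in the standard basis). Since V is invertible (lower-triangular with 1s on the diagonal, up to permutation), solve by back-substitution:
  V =
[[1, 1, 0, 0],
 [0, 0, 0, 1],
 [0, 1, 1, 0],
 [1, 0, 0, 0]]
  V a = (-6, -1, 1, -3)
Solving gives a = (-3, -3, 4, -1).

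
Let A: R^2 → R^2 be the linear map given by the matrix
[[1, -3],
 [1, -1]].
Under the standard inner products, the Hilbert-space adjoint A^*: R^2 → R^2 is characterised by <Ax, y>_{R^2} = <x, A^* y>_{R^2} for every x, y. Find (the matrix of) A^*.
A^* = A^T =
[[1, 1],
 [-3, -1]]

For real matrices with standard dot products, the defining identity <Ax, y> = <x, A^* y> gives (Ax)^T y = x^T (A^*) y, i.e. x^T A^T y = x^T (A^*) y. Since this holds for all x, y, we must have A^* = A^T. Therefore
A^* =
[[1, 1],
 [-3, -1]].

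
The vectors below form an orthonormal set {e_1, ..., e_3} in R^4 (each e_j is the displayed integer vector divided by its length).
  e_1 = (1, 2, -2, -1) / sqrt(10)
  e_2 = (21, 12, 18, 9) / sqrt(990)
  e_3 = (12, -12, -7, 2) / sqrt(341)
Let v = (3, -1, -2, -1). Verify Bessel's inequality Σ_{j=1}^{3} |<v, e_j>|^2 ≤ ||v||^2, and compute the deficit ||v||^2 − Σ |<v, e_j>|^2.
Σ |<v, e_j>|^2 = 440/31; ||v||^2 = 15; deficit = 25/31

Write each e_j = u_j / sqrt(<u_j, u_j>) where u_j is the displayed integer vector. Then <v, e_j> = <v, u_j> / sqrt(<u_j, u_j>), so |<v, e_j>|^2 = <v, u_j>^2 / <u_j, u_j>.
Coefficients: <v, e_1> = 6/sqrt(10), <v, e_2> = 6/sqrt(990), <v, e_3> = 60/sqrt(341).
Square and sum: Σ |<v, e_j>|^2 = 440/31.
Compute ||v||^2 = v·v = 15.
Deficit = 15 − 440/31 = 25/31 ≥ 0, confirming Bessel's inequality. (The deficit equals ||v − Σ <v,e_j> e_j||^2, the squared distance from v to span{e_j}.)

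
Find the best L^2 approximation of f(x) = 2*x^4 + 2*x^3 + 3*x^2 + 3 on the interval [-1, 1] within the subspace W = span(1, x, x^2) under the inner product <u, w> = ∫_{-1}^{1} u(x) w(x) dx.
g(x) = 33*x^2/7 + 6*x/5 + 99/35

The best approximation g ∈ W is the orthogonal projection of f onto W. Writing g = a_0 + a_1 x + a_2 x^2, the coefficients solve the normal equations G · a = b where
  G_{ij} = <φ_i, φ_j> and b_i = <f, φ_i>, with φ_0 = 1, φ_1 = x, φ_2 = x^2.
G =
  [2, 0, 2/3]
  [0, 2/3, 0]
  [2/3, 0, 2/5],
b = (44/5, 4/5, 132/35).
Solving gives a_0 = 99/35, a_1 = 6/5, a_2 = 33/7, so
  g(x) = 33*x^2/7 + 6*x/5 + 99/35.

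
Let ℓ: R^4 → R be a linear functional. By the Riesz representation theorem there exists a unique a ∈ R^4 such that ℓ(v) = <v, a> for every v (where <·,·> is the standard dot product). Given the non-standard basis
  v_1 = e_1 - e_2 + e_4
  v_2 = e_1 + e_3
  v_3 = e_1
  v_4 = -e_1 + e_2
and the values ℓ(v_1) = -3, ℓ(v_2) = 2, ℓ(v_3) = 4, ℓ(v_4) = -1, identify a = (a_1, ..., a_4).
a = (4, 3, -2, -4)

Write a = (a_1, ..., a_4) in the standard basis. For each basis vector v_i, ℓ(v_i) = <v_i, a> is a linear equation in the a_j's. Collect the n equations into a matrix system V a = ℓ, where row i of V is v_i (expressed in the standard basis). Since V is invertible (lower-triangular with 1s on the diagonal, up to permutation), solve by back-substitution:
  V =
[[1, -1, 0, 1],
 [1, 0, 1, 0],
 [1, 0, 0, 0],
 [-1, 1, 0, 0]]
  V a = (-3, 2, 4, -1)
Solving gives a = (4, 3, -2, -4).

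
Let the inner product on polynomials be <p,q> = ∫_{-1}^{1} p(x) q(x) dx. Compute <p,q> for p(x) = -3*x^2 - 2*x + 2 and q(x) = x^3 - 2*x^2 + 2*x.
<p,q> = -56/15

Expand the product: p(x)·q(x) = -3*x^5 + 4*x^4 - 8*x^2 + 4*x.
∫_{-1}^{1} of each monomial x^k gives [2/(k+1) if k even, 0 if k odd]. Integrating term-by-term (or equivalently evaluating the antiderivative F(x) = -x^6/2 + 4*x^5/5 - 8*x^3/3 + 2*x^2 at the endpoints):
  F(1) − F(−1) = -11/30 − (101/30) = -56/15.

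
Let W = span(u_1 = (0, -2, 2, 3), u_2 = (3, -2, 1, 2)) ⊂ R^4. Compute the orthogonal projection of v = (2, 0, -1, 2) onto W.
proj_W(v) = (35/18, -23/27, 11/54, 17/27)

Set up U = [u_1 | ... | u_2] ∈ R^(4×2). The projector onto W = col(U) is P = U (U^T U)^(-1) U^T.
Compute U^T U =
  [17, 12]
  [12, 18],
and U^T v = (4, 9).
Solve U^T U · c = U^T v for the coefficients: c = (-2/9, 35/54). The projection is proj_W(v) = U c.
Check: (v - proj_W(v)) · u_1 = 0  (should be 0).
Check: (v - proj_W(v)) · u_2 = 0  (should be 0).
Result: proj_W(v) = (35/18, -23/27, 11/54, 17/27).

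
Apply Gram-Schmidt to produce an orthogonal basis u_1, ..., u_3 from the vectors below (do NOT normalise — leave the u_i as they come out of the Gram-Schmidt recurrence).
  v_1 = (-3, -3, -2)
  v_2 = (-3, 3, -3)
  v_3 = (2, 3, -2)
Orthogonal basis:
  u_1 = (-3, -3, -2)
  u_2 = (-24/11, 42/11, -27/11)
  u_3 = (95/62, -19/62, -57/31)

Apply the Gram-Schmidt recurrence
  u_1 = v_1
  u_i = v_i − Σ_{j<i} ((v_i · u_j) / (u_j · u_j)) · u_j.

Step by step this gives:
  u_1 = (-3, -3, -2)
  u_2 = (-24/11, 42/11, -27/11)
  u_3 = (95/62, -19/62, -57/31)

Orthogonality check:
  u_2 · u_1 = 0 (should be 0)
  u_3 · u_1 = 0 (should be 0)
  u_3 · u_2 = 0 (should be 0)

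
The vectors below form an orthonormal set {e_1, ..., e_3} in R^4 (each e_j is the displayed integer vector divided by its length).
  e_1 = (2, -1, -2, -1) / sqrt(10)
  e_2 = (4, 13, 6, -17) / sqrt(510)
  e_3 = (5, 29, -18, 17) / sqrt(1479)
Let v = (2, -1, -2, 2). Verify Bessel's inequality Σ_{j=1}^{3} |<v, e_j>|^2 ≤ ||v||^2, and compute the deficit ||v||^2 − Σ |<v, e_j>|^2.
Σ |<v, e_j>|^2 = 341/29; ||v||^2 = 13; deficit = 36/29

Write each e_j = u_j / sqrt(<u_j, u_j>) where u_j is the displayed integer vector. Then <v, e_j> = <v, u_j> / sqrt(<u_j, u_j>), so |<v, e_j>|^2 = <v, u_j>^2 / <u_j, u_j>.
Coefficients: <v, e_1> = 7/sqrt(10), <v, e_2> = -51/sqrt(510), <v, e_3> = 51/sqrt(1479).
Square and sum: Σ |<v, e_j>|^2 = 341/29.
Compute ||v||^2 = v·v = 13.
Deficit = 13 − 341/29 = 36/29 ≥ 0, confirming Bessel's inequality. (The deficit equals ||v − Σ <v,e_j> e_j||^2, the squared distance from v to span{e_j}.)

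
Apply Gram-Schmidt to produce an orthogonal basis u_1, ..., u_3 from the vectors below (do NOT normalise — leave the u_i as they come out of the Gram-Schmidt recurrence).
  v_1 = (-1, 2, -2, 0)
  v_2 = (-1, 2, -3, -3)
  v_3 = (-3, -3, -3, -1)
Orthogonal basis:
  u_1 = (-1, 2, -2, 0)
  u_2 = (2/9, -4/9, -5/9, -3)
  u_3 = (-120/43, -147/43, -87/43, 29/43)

Apply the Gram-Schmidt recurrence
  u_1 = v_1
  u_i = v_i − Σ_{j<i} ((v_i · u_j) / (u_j · u_j)) · u_j.

Step by step this gives:
  u_1 = (-1, 2, -2, 0)
  u_2 = (2/9, -4/9, -5/9, -3)
  u_3 = (-120/43, -147/43, -87/43, 29/43)

Orthogonality check:
  u_2 · u_1 = 0 (should be 0)
  u_3 · u_1 = 0 (should be 0)
  u_3 · u_2 = 0 (should be 0)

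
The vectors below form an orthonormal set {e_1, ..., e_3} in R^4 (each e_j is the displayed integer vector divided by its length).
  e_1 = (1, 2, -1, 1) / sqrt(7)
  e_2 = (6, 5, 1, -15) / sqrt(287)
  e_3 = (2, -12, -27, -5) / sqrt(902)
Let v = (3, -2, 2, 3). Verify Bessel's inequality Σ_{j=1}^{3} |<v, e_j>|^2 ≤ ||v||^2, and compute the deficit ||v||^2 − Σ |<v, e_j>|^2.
Σ |<v, e_j>|^2 = 131/22; ||v||^2 = 26; deficit = 441/22

Write each e_j = u_j / sqrt(<u_j, u_j>) where u_j is the displayed integer vector. Then <v, e_j> = <v, u_j> / sqrt(<u_j, u_j>), so |<v, e_j>|^2 = <v, u_j>^2 / <u_j, u_j>.
Coefficients: <v, e_1> = 0/sqrt(7), <v, e_2> = -35/sqrt(287), <v, e_3> = -39/sqrt(902).
Square and sum: Σ |<v, e_j>|^2 = 131/22.
Compute ||v||^2 = v·v = 26.
Deficit = 26 − 131/22 = 441/22 ≥ 0, confirming Bessel's inequality. (The deficit equals ||v − Σ <v,e_j> e_j||^2, the squared distance from v to span{e_j}.)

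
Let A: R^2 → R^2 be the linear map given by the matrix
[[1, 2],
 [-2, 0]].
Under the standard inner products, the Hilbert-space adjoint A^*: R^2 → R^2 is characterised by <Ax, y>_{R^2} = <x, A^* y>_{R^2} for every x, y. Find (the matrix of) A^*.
A^* = A^T =
[[1, -2],
 [2, 0]]

For real matrices with standard dot products, the defining identity <Ax, y> = <x, A^* y> gives (Ax)^T y = x^T (A^*) y, i.e. x^T A^T y = x^T (A^*) y. Since this holds for all x, y, we must have A^* = A^T. Therefore
A^* =
[[1, -2],
 [2, 0]].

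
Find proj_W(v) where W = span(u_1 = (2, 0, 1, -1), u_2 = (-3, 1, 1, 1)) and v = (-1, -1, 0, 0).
proj_W(v) = (-2/3, 0, -1/3, 1/3)

Set up U = [u_1 | ... | u_2] ∈ R^(4×2). The projector onto W = col(U) is P = U (U^T U)^(-1) U^T.
Compute U^T U =
  [6, -6]
  [-6, 12],
and U^T v = (-2, 2).
Solve U^T U · c = U^T v for the coefficients: c = (-1/3, 0). The projection is proj_W(v) = U c.
Check: (v - proj_W(v)) · u_1 = 0  (should be 0).
Check: (v - proj_W(v)) · u_2 = 0  (should be 0).
Result: proj_W(v) = (-2/3, 0, -1/3, 1/3).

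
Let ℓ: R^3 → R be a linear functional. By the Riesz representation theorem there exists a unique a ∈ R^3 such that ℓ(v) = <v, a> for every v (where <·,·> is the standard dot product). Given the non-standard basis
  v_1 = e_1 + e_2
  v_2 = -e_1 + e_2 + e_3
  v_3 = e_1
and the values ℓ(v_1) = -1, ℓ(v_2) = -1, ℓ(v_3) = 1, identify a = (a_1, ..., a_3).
a = (1, -2, 2)

Write a = (a_1, ..., a_3) in the standard basis. For each basis vector v_i, ℓ(v_i) = <v_i, a> is a linear equation in the a_j's. Collect the n equations into a matrix system V a = ℓ, where row i of V is v_i (expressed in the standard basis). Since V is invertible (lower-triangular with 1s on the diagonal, up to permutation), solve by back-substitution:
  V =
[[1, 1, 0],
 [-1, 1, 1],
 [1, 0, 0]]
  V a = (-1, -1, 1)
Solving gives a = (1, -2, 2).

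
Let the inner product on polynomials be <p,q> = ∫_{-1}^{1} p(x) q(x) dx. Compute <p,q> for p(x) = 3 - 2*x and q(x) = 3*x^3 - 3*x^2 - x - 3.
<p,q> = -376/15

Expand the product: p(x)·q(x) = -6*x^4 + 15*x^3 - 7*x^2 + 3*x - 9.
∫_{-1}^{1} of each monomial x^k gives [2/(k+1) if k even, 0 if k odd]. Integrating term-by-term (or equivalently evaluating the antiderivative F(x) = -6*x^5/5 + 15*x^4/4 - 7*x^3/3 + 3*x^2/2 - 9*x at the endpoints):
  F(1) − F(−1) = -437/60 − (1067/60) = -376/15.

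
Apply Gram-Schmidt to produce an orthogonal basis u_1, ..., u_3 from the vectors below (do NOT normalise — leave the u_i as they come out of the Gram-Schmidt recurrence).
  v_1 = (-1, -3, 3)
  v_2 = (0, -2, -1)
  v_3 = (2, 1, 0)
Orthogonal basis:
  u_1 = (-1, -3, 3)
  u_2 = (3/19, -29/19, -28/19)
  u_3 = (153/86, -17/86, 17/43)

Apply the Gram-Schmidt recurrence
  u_1 = v_1
  u_i = v_i − Σ_{j<i} ((v_i · u_j) / (u_j · u_j)) · u_j.

Step by step this gives:
  u_1 = (-1, -3, 3)
  u_2 = (3/19, -29/19, -28/19)
  u_3 = (153/86, -17/86, 17/43)

Orthogonality check:
  u_2 · u_1 = 0 (should be 0)
  u_3 · u_1 = 0 (should be 0)
  u_3 · u_2 = 0 (should be 0)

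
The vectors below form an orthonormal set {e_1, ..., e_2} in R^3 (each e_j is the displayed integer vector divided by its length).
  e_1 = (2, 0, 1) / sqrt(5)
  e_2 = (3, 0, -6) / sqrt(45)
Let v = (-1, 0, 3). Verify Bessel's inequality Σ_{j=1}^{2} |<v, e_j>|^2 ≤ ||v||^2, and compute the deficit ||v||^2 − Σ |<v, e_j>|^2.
Σ |<v, e_j>|^2 = 10; ||v||^2 = 10; deficit = 0

Write each e_j = u_j / sqrt(<u_j, u_j>) where u_j is the displayed integer vector. Then <v, e_j> = <v, u_j> / sqrt(<u_j, u_j>), so |<v, e_j>|^2 = <v, u_j>^2 / <u_j, u_j>.
Coefficients: <v, e_1> = 1/sqrt(5), <v, e_2> = -21/sqrt(45).
Square and sum: Σ |<v, e_j>|^2 = 10.
Compute ||v||^2 = v·v = 10.
Deficit = 10 − 10 = 0 ≥ 0, confirming Bessel's inequality. (The deficit equals ||v − Σ <v,e_j> e_j||^2, the squared distance from v to span{e_j}.)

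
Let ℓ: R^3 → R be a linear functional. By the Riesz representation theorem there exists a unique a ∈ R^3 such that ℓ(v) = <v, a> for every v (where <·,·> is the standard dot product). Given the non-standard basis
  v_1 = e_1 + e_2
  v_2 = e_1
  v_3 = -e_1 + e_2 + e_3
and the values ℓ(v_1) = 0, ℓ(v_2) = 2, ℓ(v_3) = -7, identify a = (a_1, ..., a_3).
a = (2, -2, -3)

Write a = (a_1, ..., a_3) in the standard basis. For each basis vector v_i, ℓ(v_i) = <v_i, a> is a linear equation in the a_j's. Collect the n equations into a matrix system V a = ℓ, where row i of V is v_i (expressed in the standard basis). Since V is invertible (lower-triangular with 1s on the diagonal, up to permutation), solve by back-substitution:
  V =
[[1, 1, 0],
 [1, 0, 0],
 [-1, 1, 1]]
  V a = (0, 2, -7)
Solving gives a = (2, -2, -3).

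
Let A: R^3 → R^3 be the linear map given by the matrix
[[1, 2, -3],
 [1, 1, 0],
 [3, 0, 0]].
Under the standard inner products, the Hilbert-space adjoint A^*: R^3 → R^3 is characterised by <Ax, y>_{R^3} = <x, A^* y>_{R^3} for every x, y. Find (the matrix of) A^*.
A^* = A^T =
[[1, 1, 3],
 [2, 1, 0],
 [-3, 0, 0]]

For real matrices with standard dot products, the defining identity <Ax, y> = <x, A^* y> gives (Ax)^T y = x^T (A^*) y, i.e. x^T A^T y = x^T (A^*) y. Since this holds for all x, y, we must have A^* = A^T. Therefore
A^* =
[[1, 1, 3],
 [2, 1, 0],
 [-3, 0, 0]].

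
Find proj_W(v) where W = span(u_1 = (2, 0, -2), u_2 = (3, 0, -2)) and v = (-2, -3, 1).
proj_W(v) = (-2, 0, 1)

Set up U = [u_1 | ... | u_2] ∈ R^(3×2). The projector onto W = col(U) is P = U (U^T U)^(-1) U^T.
Compute U^T U =
  [8, 10]
  [10, 13],
and U^T v = (-6, -8).
Solve U^T U · c = U^T v for the coefficients: c = (1/2, -1). The projection is proj_W(v) = U c.
Check: (v - proj_W(v)) · u_1 = 0  (should be 0).
Check: (v - proj_W(v)) · u_2 = 0  (should be 0).
Result: proj_W(v) = (-2, 0, 1).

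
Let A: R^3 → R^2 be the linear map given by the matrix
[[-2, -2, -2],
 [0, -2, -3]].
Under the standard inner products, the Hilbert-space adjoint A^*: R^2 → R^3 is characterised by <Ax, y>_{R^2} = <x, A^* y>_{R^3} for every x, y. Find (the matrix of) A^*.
A^* = A^T =
[[-2, 0],
 [-2, -2],
 [-2, -3]]

For real matrices with standard dot products, the defining identity <Ax, y> = <x, A^* y> gives (Ax)^T y = x^T (A^*) y, i.e. x^T A^T y = x^T (A^*) y. Since this holds for all x, y, we must have A^* = A^T. Therefore
A^* =
[[-2, 0],
 [-2, -2],
 [-2, -3]].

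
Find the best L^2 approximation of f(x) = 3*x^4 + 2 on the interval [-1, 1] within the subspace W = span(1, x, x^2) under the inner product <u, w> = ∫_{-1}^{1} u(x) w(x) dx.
g(x) = 18*x^2/7 + 61/35

The best approximation g ∈ W is the orthogonal projection of f onto W. Writing g = a_0 + a_1 x + a_2 x^2, the coefficients solve the normal equations G · a = b where
  G_{ij} = <φ_i, φ_j> and b_i = <f, φ_i>, with φ_0 = 1, φ_1 = x, φ_2 = x^2.
G =
  [2, 0, 2/3]
  [0, 2/3, 0]
  [2/3, 0, 2/5],
b = (26/5, 0, 46/21).
Solving gives a_0 = 61/35, a_1 = 0, a_2 = 18/7, so
  g(x) = 18*x^2/7 + 61/35.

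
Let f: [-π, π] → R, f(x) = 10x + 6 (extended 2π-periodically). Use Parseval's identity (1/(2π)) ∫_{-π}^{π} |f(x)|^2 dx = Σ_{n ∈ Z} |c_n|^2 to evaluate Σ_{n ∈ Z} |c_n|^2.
Σ |c_n|^2 = 100π^2/3 + 36

Expand and integrate term by term over [-π, π]:
  ∫ (10x)^2 dx = 100·(2π^3/3); ∫ 2·10·(6)·x dx = 0 (odd integrand); ∫ 6^2 dx = 36·2π.
So (1/(2π)) ∫_{-π}^{π} (10x + 6)^2 dx = 100π^2/3 + 36 = 100π^2/3 + 36.
Parseval ⇒ Σ |c_n|^2 = 100π^2/3 + 36.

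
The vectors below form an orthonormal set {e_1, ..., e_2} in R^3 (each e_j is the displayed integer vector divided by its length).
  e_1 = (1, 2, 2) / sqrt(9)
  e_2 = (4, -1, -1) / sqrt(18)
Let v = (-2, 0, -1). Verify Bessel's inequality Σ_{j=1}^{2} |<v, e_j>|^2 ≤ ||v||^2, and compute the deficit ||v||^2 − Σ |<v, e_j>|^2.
Σ |<v, e_j>|^2 = 9/2; ||v||^2 = 5; deficit = 1/2

Write each e_j = u_j / sqrt(<u_j, u_j>) where u_j is the displayed integer vector. Then <v, e_j> = <v, u_j> / sqrt(<u_j, u_j>), so |<v, e_j>|^2 = <v, u_j>^2 / <u_j, u_j>.
Coefficients: <v, e_1> = -4/sqrt(9), <v, e_2> = -7/sqrt(18).
Square and sum: Σ |<v, e_j>|^2 = 9/2.
Compute ||v||^2 = v·v = 5.
Deficit = 5 − 9/2 = 1/2 ≥ 0, confirming Bessel's inequality. (The deficit equals ||v − Σ <v,e_j> e_j||^2, the squared distance from v to span{e_j}.)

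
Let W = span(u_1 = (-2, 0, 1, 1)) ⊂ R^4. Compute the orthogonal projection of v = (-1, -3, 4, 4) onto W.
proj_W(v) = (-10/3, 0, 5/3, 5/3)

Set up U = [u_1 | ... | u_1] ∈ R^(4×1). The projector onto W = col(U) is P = U (U^T U)^(-1) U^T.
Compute U^T U =
  [6],
and U^T v = (10).
Solve U^T U · c = U^T v for the coefficients: c = (5/3). The projection is proj_W(v) = U c.
Check: (v - proj_W(v)) · u_1 = 0  (should be 0).
Result: proj_W(v) = (-10/3, 0, 5/3, 5/3).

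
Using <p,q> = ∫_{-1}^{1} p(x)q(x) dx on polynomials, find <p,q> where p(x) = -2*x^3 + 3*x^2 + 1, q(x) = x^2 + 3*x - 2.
<p,q> = -128/15

Expand the product: p(x)·q(x) = -2*x^5 - 3*x^4 + 13*x^3 - 5*x^2 + 3*x - 2.
∫_{-1}^{1} of each monomial x^k gives [2/(k+1) if k even, 0 if k odd]. Integrating term-by-term (or equivalently evaluating the antiderivative F(x) = -x^6/3 - 3*x^5/5 + 13*x^4/4 - 5*x^3/3 + 3*x^2/2 - 2*x at the endpoints):
  F(1) − F(−1) = 3/20 − (521/60) = -128/15.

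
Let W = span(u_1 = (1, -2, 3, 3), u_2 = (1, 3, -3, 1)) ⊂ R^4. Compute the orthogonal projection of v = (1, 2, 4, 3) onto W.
proj_W(v) = (490/339, -220/339, 186/113, 1166/339)

Set up U = [u_1 | ... | u_2] ∈ R^(4×2). The projector onto W = col(U) is P = U (U^T U)^(-1) U^T.
Compute U^T U =
  [23, -11]
  [-11, 20],
and U^T v = (18, -2).
Solve U^T U · c = U^T v for the coefficients: c = (338/339, 152/339). The projection is proj_W(v) = U c.
Check: (v - proj_W(v)) · u_1 = 0  (should be 0).
Check: (v - proj_W(v)) · u_2 = 0  (should be 0).
Result: proj_W(v) = (490/339, -220/339, 186/113, 1166/339).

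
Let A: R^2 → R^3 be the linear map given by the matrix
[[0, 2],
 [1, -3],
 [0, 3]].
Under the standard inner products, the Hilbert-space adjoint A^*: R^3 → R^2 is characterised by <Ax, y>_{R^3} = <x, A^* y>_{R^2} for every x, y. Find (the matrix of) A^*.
A^* = A^T =
[[0, 1, 0],
 [2, -3, 3]]

For real matrices with standard dot products, the defining identity <Ax, y> = <x, A^* y> gives (Ax)^T y = x^T (A^*) y, i.e. x^T A^T y = x^T (A^*) y. Since this holds for all x, y, we must have A^* = A^T. Therefore
A^* =
[[0, 1, 0],
 [2, -3, 3]].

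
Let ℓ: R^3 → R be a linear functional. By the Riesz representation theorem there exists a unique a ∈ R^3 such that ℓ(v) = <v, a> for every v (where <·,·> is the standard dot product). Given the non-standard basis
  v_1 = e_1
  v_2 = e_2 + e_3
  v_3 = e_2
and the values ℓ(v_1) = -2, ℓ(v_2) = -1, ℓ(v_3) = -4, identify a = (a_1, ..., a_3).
a = (-2, -4, 3)

Write a = (a_1, ..., a_3) in the standard basis. For each basis vector v_i, ℓ(v_i) = <v_i, a> is a linear equation in the a_j's. Collect the n equations into a matrix system V a = ℓ, where row i of V is v_i (expressed in the standard basis). Since V is invertible (lower-triangular with 1s on the diagonal, up to permutation), solve by back-substitution:
  V =
[[1, 0, 0],
 [0, 1, 1],
 [0, 1, 0]]
  V a = (-2, -1, -4)
Solving gives a = (-2, -4, 3).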